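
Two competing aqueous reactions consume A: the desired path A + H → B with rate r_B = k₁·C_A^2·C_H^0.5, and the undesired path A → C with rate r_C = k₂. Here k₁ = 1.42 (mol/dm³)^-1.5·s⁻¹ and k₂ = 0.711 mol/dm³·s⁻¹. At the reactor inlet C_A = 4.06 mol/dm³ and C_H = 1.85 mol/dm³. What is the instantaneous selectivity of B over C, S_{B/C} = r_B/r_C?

44.8

S_{B/C} = r_B/r_C = (k₁·C_A^2·C_H^0.5)/(k₂) = (k₁/k₂)·C_A^2·C_H^0.5.
= (1.42×4.060^2×1.850^0.5) / (0.711) = 31.84/0.7110 = 44.8.
Since the desired path is higher order in A, keeping C_A high (PFR or concentrated feed) favours B.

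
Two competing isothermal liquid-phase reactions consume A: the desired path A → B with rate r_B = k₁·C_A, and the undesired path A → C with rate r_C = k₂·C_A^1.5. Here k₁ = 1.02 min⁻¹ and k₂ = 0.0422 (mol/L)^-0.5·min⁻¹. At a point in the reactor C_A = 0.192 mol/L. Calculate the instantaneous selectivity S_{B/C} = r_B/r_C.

S_{B/C} = r_B/r_C = (k₁·C_A)/(k₂·C_A^1.5) = (k₁/k₂)·C_A^-0.5.
= (1.02×0.1920) / (0.0422×0.1920^1.5) = 0.1958/0.003550 = 55.2.
The undesired path is higher order in A, so low C_A (CSTR or dilute feed) favours B.

55.2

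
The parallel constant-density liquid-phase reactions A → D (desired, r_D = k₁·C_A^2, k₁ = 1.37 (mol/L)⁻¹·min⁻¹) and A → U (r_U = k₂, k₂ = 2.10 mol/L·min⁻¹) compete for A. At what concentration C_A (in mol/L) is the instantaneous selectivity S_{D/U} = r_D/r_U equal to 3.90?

S_{D/U} = (k₁/k₂)·C_A^2 ⇒ C_A = (S·k₂/k₁)^(0.5).
= (3.90×2.10/1.37)^(0.5) = (5.978)^(0.5) = 2.45 mol/L.

2.45 mol/L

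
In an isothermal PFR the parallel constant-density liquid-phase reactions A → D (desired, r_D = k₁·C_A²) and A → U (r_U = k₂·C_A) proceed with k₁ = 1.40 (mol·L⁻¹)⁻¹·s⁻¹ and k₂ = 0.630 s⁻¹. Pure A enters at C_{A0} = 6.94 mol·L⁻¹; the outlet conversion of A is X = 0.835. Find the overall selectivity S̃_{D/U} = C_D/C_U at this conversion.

7.40

C_A = C_{A0}(1−X) = 1.145 mol·L⁻¹.
Along a PFR/batch, dC_U/dC_A = −r_U/(r_D+r_U) = −k₂/(k₂+k₁·C_A).
Integrating from C_{A0} to C_A: C_U = (0.630/1.40)·ln[(0.630+1.40·6.94)/(0.630+1.40·1.15)] = 0.4500·ln(10.35/2.233) = 0.6899 mol·L⁻¹.
Then C_D = (C_{A0}−C_A) − C_U = 5.795 − 0.6899 = 5.105 mol·L⁻¹.
S̃_{D/U} = C_D/C_U = 5.105/0.6899 = 7.40.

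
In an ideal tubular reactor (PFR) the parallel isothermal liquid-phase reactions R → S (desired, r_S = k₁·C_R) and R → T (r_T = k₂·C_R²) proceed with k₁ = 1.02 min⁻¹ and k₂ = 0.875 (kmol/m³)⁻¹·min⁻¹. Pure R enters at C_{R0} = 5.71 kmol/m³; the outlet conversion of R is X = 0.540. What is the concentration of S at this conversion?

C_R = C_{R0}(1−X) = 2.627 kmol/m³.
Along a PFR/batch, dC_S/dC_R = −r_S/(r_S+r_T) = −k₁/(k₁+k₂·C_R).
Integrating from C_{R0} to C_R: C_S = (1.02/0.875)·ln[(1.02+0.875·5.71)/(1.02+0.875·2.63)] = 1.166·ln(6.016/3.318) = 0.6936 kmol/m³.

0.694 kmol/m³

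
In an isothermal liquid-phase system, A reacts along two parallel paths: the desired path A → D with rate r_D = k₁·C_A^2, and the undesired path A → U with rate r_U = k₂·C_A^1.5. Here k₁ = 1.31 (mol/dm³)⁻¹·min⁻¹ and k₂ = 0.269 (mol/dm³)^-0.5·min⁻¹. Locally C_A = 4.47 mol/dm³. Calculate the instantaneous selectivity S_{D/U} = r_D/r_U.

S_{D/U} = r_D/r_U = (k₁·C_A^2)/(k₂·C_A^1.5) = (k₁/k₂)·C_A^0.5.
= (1.31×4.470^2) / (0.269×4.470^1.5) = 26.17/2.542 = 10.3.

10.3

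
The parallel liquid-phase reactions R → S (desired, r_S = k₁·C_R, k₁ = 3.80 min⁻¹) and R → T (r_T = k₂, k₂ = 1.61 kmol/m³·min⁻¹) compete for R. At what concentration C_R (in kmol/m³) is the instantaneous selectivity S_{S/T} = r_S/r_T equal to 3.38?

1.43 kmol/m³

S_{S/T} = (k₁/k₂)·C_R ⇒ C_R = S·k₂/k₁.
= 3.38×1.61/3.80 = 1.43 kmol/m³.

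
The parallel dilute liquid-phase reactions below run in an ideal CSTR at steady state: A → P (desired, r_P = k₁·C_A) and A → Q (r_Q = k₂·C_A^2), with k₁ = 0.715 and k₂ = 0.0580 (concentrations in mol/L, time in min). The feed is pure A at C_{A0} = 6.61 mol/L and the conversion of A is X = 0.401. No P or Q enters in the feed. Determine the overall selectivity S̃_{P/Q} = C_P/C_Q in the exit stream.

3.11

Exit C_A = C_{A0}(1−X) = 6.61×0.599 = 3.959 mol/L.
Rates in a CSTR are evaluated at the outlet concentration: r_P = 0.715×3.959 = 2.831, r_Q = 0.0580×3.959^2 = 0.9093.
Overall selectivity = C_P/C_Q = r_Pτ/(r_Qτ) = r_P/r_Q = 3.11.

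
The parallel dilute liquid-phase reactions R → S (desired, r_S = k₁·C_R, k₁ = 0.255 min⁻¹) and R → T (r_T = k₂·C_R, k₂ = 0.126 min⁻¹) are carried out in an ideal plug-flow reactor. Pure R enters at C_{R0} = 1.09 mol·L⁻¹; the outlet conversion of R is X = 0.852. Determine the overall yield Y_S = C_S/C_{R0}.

C_R = C_{R0}(1−X) = 0.1613 mol·L⁻¹.
Both paths are first order in R, so the instantaneous fraction to S is constant: dC_S/d(−C_R) = k₁/(k₁+k₂) = 0.6693.
C_S = 0.6693·(C_{R0}−C_R) = 0.6693×0.9287 = 0.622 mol·L⁻¹.
Y_S = C_S/C_{R0} = 0.6216/1.09 = 0.570.

0.570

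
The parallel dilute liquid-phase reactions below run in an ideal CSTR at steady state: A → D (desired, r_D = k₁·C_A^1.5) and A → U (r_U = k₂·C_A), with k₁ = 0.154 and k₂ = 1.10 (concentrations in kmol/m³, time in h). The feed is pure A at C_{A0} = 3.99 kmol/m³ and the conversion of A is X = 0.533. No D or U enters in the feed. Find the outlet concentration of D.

0.341 kmol/m³

Exit C_A = C_{A0}(1−X) = 3.99×0.467 = 1.863 kmol/m³.
A CSTR operates uniformly at the exit composition, giving r_D = 0.3917 and r_U = 2.050 (each k·C_A^n at C_A = 1.863).
Fraction of consumed A going to D: r_D/(r_D+r_U) = 0.1604.
C_D = 0.1604·C_{A0}·X = 0.1604×3.99×0.533 = 0.341 kmol/m³.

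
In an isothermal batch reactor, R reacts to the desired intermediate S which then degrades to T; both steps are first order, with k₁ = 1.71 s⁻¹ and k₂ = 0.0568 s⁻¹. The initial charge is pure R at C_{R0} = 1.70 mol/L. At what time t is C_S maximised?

2.06 s

For first-order series the maximum of C_S occurs at t_opt = ln(k₂/k₁)/(k₂−k₁).
= ln(0.0568/1.71)/(0.0568−1.71) = ln(0.03322)/-1.653 = -3.405/-1.653 = 2.06 s.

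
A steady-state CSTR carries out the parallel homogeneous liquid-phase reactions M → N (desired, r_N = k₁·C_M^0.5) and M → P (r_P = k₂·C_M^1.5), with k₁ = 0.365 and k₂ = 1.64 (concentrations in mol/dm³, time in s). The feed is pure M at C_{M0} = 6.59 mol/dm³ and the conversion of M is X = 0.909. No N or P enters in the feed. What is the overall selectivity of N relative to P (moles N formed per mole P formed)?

0.371

Exit C_M = C_{M0}(1−X) = 6.59×0.0910 = 0.5997 mol/dm³.
Rates in a CSTR are evaluated at the outlet concentration: r_N = 0.365×0.5997^0.5 = 0.2827, r_P = 1.64×0.5997^1.5 = 0.7616.
Overall selectivity = C_N/C_P = r_Nτ/(r_Pτ) = r_N/r_P = 0.371.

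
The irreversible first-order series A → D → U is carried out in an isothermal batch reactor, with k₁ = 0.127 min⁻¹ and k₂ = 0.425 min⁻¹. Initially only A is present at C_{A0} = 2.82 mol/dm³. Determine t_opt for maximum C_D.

4.05 min

For first-order series the maximum of C_D occurs at t_opt = ln(k₂/k₁)/(k₂−k₁).
= ln(0.425/0.127)/(0.425−0.127) = ln(3.346)/0.2980 = 1.208/0.2980 = 4.05 min.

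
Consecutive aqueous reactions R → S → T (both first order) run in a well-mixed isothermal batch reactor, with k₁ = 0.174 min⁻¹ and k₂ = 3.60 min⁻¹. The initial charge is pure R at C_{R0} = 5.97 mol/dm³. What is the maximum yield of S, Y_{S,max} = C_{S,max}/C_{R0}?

For a first-order series the maximum intermediate yield is C_{S,max}/C_{R0} = (k₁/k₂)^[k₂/(k₂−k₁)].
= (0.174/3.60)^(3.60/(3.60−0.174)) = (0.04833)^(1.051) = 0.04144.

0.0414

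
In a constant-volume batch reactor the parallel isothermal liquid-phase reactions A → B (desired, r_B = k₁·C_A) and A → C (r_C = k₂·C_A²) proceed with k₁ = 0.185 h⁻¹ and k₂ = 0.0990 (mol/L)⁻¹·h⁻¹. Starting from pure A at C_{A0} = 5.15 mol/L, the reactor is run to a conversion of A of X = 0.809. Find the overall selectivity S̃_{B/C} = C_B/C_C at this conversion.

C_A = C_{A0}(1−X) = 0.9836 mol/L.
Along a PFR/batch, dC_B/dC_A = −r_B/(r_B+r_C) = −k₁/(k₁+k₂·C_A).
Integrating from C_{A0} to C_A: C_B = (0.185/0.0990)·ln[(0.185+0.0990·5.15)/(0.185+0.0990·0.984)] = 1.869·ln(0.6948/0.2824) = 1.683 mol/L.
C_C = (C_{A0}−C_A)−C_B = 2.484 mol/L; S̃_{B/C} = 1.683/2.484 = 0.677.

0.677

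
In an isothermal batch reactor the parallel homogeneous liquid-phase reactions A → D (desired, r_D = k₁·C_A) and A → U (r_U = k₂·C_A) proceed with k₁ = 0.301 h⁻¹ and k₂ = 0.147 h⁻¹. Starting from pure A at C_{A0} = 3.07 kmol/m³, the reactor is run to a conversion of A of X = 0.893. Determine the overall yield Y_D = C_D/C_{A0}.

0.600

C_A = C_{A0}(1−X) = 0.3285 kmol/m³.
Both paths are first order in A, so the instantaneous fraction to D is constant: dC_D/d(−C_A) = k₁/(k₁+k₂) = 0.6719.
C_D = 0.6719·(C_{A0}−C_A) = 0.6719×2.742 = 1.84 kmol/m³.
Y_D = C_D/C_{A0} = 1.842/3.07 = 0.600.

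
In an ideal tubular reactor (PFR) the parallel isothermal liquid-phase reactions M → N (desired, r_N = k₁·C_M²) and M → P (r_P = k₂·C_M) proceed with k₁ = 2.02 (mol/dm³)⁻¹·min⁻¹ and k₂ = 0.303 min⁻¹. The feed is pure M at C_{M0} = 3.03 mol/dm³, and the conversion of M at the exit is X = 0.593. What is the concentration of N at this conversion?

C_M = C_{M0}(1−X) = 1.233 mol/dm³.
Along a PFR/batch, dC_P/dC_M = −r_P/(r_N+r_P) = −k₂/(k₂+k₁·C_M).
Integrating from C_{M0} to C_M: C_P = (0.303/2.02)·ln[(0.303+2.02·3.03)/(0.303+2.02·1.23)] = 0.1500·ln(6.424/2.794) = 0.1249 mol/dm³.
Then C_N = (C_{M0}−C_M) − C_P = 1.797 − 0.1249 = 1.672 mol/dm³.

1.67 mol/dm³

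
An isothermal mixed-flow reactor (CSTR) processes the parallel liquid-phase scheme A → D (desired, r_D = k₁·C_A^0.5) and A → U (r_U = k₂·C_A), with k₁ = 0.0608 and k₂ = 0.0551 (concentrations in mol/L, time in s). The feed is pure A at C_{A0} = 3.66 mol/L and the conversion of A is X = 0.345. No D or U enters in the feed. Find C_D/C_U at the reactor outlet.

0.713

Exit C_A = C_{A0}(1−X) = 3.66×0.655 = 2.397 mol/L.
In a CSTR the entire volume is at exit conditions, so r_D = 0.0608×2.397^0.5 = 0.09414 and r_U = 0.0551×2.397 = 0.1321.
Overall selectivity = C_D/C_U = r_Dτ/(r_Uτ) = r_D/r_U = 0.713.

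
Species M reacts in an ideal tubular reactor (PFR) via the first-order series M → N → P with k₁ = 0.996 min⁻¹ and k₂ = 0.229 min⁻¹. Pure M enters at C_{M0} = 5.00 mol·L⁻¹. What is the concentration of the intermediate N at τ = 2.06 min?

For first-order series with pure M initially, C_N(τ) = k₁C_{M0}/(k₂−k₁)·(e^(−k₁τ) − e^(−k₂τ)).
e^(−k₁τ) = e^(−0.996×2.06) = e^(−2.052) = 0.1285; e^(−k₂τ) = e^(−0.4717) = 0.6239.
C_N = 0.996×5.00/(0.229−0.996) × (0.1285−0.6239) = (-6.493)×(-0.4954) = 3.217 mol·L⁻¹.

3.22 mol·L⁻¹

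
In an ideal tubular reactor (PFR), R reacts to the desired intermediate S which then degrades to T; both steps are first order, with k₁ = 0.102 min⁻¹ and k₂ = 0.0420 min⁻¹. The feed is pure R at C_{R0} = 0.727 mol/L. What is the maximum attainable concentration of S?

For a first-order series the maximum intermediate yield is C_{S,max}/C_{R0} = (k₁/k₂)^[k₂/(k₂−k₁)].
= (0.102/0.0420)^(0.0420/(0.0420−0.102)) = (2.429)^(-0.7000) = 0.5373.
C_{S,max} = 0.5373×0.727 = 0.391 mol/L.

0.391 mol/L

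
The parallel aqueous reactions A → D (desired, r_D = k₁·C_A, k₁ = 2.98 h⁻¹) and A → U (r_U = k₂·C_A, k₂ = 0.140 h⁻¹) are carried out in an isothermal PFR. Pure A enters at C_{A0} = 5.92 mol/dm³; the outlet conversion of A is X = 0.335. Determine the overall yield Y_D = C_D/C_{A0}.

0.320

C_A = C_{A0}(1−X) = 3.937 mol/dm³.
Both paths are first order in A, so the instantaneous fraction to D is constant: dC_D/d(−C_A) = k₁/(k₁+k₂) = 0.9551.
C_D = 0.9551·(C_{A0}−C_A) = 0.9551×1.983 = 1.89 mol/dm³.
Y_D = C_D/C_{A0} = 1.894/5.92 = 0.320.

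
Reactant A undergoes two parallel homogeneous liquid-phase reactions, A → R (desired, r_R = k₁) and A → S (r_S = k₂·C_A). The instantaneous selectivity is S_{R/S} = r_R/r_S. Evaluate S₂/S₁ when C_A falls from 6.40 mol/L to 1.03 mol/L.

S_{R/S} = (k₁/k₂)·C_A⁻¹, so S₂/S₁ = (C_{A,2}/C_{A,1})⁻¹.
= 6.40/1.03 = 6.21.
Selectivity toward R rises as C_A falls — low-concentration operation is favoured.

6.21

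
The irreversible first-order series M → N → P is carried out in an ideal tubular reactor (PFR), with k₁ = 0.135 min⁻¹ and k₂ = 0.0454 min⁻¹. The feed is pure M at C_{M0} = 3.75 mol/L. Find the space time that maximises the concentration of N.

Setting dC_N/dτ = 0 gives τ_opt = ln(k₂/k₁)/(k₂−k₁).
= ln(0.0454/0.135)/(0.0454−0.135) = ln(0.3363)/-0.08960 = -1.090/-0.08960 = 12.2 min.

12.2 min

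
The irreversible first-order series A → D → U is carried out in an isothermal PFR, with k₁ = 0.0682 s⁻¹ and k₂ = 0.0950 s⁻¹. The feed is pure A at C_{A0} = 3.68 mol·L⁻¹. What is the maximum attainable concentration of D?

For a first-order series the maximum intermediate yield is C_{D,max}/C_{A0} = (k₁/k₂)^[k₂/(k₂−k₁)].
= (0.0682/0.0950)^(0.0950/(0.0950−0.0682)) = (0.7179)^(3.545) = 0.3089.
C_{D,max} = 0.3089×3.68 = 1.14 mol·L⁻¹.

1.14 mol·L⁻¹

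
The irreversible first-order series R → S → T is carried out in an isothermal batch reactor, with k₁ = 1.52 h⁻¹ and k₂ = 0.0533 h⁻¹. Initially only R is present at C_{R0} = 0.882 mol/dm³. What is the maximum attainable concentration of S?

For a first-order series the maximum intermediate yield is C_{S,max}/C_{R0} = (k₁/k₂)^[k₂/(k₂−k₁)].
= (1.52/0.0533)^(0.0533/(0.0533−1.52)) = (28.52)^(-0.03634) = 0.8854.
C_{S,max} = 0.8854×0.882 = 0.781 mol/dm³.

0.781 mol/dm³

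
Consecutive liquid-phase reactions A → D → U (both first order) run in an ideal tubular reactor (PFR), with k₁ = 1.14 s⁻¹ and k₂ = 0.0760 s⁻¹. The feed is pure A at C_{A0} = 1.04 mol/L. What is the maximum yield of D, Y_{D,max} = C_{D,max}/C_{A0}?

Evaluating C_D at τ_opt = ln(k₂/k₁)/(k₂−k₁) gives C_{D,max}/C_{A0} = (k₁/k₂)^[k₂/(k₂−k₁)].
= (1.14/0.0760)^(0.0760/(0.0760−1.14)) = (15.00)^(-0.07143) = 0.8241.

0.824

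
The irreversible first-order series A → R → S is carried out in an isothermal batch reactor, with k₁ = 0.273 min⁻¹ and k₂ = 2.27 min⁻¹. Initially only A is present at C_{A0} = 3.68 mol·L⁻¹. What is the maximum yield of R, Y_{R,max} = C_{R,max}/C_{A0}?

0.0900

Evaluating C_R at t_opt = ln(k₂/k₁)/(k₂−k₁) gives C_{R,max}/C_{A0} = (k₁/k₂)^[k₂/(k₂−k₁)].
= (0.273/2.27)^(2.27/(2.27−0.273)) = (0.1203)^(1.137) = 0.09003.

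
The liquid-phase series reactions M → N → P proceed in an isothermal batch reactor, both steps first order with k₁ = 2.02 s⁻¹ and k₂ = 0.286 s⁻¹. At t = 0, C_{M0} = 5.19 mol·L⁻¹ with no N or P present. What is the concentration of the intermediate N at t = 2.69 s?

2.77 mol·L⁻¹

For first-order series with pure M initially, C_N(t) = k₁C_{M0}/(k₂−k₁)·(e^(−k₁t) − e^(−k₂t)).
e^(−k₁t) = e^(−2.02×2.69) = e^(−5.434) = 0.004366; e^(−k₂t) = e^(−0.7693) = 0.4633.
C_N = 2.02×5.19/(0.286−2.02) × (0.004366−0.4633) = (-6.046)×(-0.4590) = 2.775 mol·L⁻¹.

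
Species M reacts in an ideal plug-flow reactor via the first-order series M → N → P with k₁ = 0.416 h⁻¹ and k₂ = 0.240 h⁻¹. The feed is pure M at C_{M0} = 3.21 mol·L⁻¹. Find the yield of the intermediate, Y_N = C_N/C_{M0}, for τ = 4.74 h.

The intermediate concentration in a first-order A→B→C sequence is C_N = k₁C_{M0}(e^(−k₁τ) − e^(−k₂τ))/(k₂−k₁).
e^(−k₁τ) = e^(−0.416×4.74) = e^(−1.972) = 0.1392; e^(−k₂τ) = e^(−1.138) = 0.3206.
C_N = 0.416×3.21/(0.240−0.416) × (0.1392−0.3206) = (-7.587)×(-0.1814) = 1.376 mol·L⁻¹.
Y_N = C_N/C_{M0} = 1.376/3.21 = 0.429.

0.429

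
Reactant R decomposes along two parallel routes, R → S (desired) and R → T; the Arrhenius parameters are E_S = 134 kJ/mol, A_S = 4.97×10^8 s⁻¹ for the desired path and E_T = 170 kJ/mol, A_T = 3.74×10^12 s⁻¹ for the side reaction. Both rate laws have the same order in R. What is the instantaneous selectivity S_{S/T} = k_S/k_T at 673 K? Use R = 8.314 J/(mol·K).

0.0827

Since both paths have the same order in R, the concentration cancels and S_{S/T} = k_S/k_T = (A_S/A_T)·exp[(E_T−E_S)/(RT)].
(E_T−E_S)/(RT) = (170−134)×10³/(8.314×673) = 36000/5595 = 6.434.
k_S/k_T = (4.97×10^8/3.74×10^12)·exp(6.434) = 1.329×10^-4 × 622.6 = 0.0827.
Since E_S < E_T, lowering the temperature improves selectivity toward S.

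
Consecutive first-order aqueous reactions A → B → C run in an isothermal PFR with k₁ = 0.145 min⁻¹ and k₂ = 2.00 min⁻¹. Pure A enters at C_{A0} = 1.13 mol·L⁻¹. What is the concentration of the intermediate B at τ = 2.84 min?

0.0582 mol·L⁻¹

The intermediate concentration in a first-order A→B→C sequence is C_B = k₁C_{A0}(e^(−k₁τ) − e^(−k₂τ))/(k₂−k₁).
e^(−k₁τ) = e^(−0.145×2.84) = e^(−0.4118) = 0.6625; e^(−k₂τ) = e^(−5.680) = 0.003414.
C_B = 0.145×1.13/(2.00−0.145) × (0.6625−0.003414) = 0.08833×0.6590 = 0.05821 mol·L⁻¹.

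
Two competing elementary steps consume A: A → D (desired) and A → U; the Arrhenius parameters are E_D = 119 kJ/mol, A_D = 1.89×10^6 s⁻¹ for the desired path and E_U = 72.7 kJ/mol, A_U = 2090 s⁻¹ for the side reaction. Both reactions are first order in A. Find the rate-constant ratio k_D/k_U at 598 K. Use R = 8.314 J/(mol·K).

k_D/k_U = (A_D/A_U)·exp[−(E_D−E_U)/(RT)] = (A_D/A_U)·exp[(E_U−E_D)/(RT)].
(E_U−E_D)/(RT) = (72.7−119)×10³/(8.314×598) = -46300/4972 = -9.313.
k_D/k_U = (1.89×10^6/2090)·exp(-9.313) = 904.3 × 9.028×10^-5 = 0.0816.
Since E_D > E_U, raising the temperature improves selectivity toward D.

0.0816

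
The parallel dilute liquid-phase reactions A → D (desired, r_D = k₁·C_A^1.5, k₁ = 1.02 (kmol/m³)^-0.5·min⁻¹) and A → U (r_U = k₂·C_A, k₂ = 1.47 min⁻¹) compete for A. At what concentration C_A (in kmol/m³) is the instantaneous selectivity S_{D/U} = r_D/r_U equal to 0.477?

S_{D/U} = (k₁/k₂)·C_A^0.5 ⇒ C_A = (S·k₂/k₁)^(2).
= (0.477×1.47/1.02)^(2) = (0.6874)^(2) = 0.473 kmol/m³.

0.473 kmol/m³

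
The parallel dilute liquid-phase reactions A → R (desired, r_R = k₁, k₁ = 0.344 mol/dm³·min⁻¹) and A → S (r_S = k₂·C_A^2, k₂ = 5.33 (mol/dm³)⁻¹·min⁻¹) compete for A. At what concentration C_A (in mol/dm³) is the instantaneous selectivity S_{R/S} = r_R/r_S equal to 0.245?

S_{R/S} = (k₁/k₂)·C_A^-2 ⇒ C_A = (S·k₂/k₁)^(-0.5).
= (0.245×5.33/0.344)^(-0.5) = (3.796)^(-0.5) = 0.513 mol/dm³.

0.513 mol/dm³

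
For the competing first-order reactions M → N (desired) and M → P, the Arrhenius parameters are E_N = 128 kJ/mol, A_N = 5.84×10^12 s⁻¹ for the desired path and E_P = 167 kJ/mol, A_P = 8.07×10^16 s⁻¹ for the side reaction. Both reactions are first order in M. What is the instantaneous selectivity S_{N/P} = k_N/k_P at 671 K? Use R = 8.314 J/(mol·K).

Since both paths have the same order in M, the concentration cancels and S_{N/P} = k_N/k_P = (A_N/A_P)·exp[(E_P−E_N)/(RT)].
(E_P−E_N)/(RT) = (167−128)×10³/(8.314×671) = 39000/5579 = 6.991.
k_N/k_P = (5.84×10^12/8.07×10^16)·exp(6.991) = 7.237×10^-5 × 1087 = 0.0786.
Since E_N < E_P, lowering the temperature improves selectivity toward N.

0.0786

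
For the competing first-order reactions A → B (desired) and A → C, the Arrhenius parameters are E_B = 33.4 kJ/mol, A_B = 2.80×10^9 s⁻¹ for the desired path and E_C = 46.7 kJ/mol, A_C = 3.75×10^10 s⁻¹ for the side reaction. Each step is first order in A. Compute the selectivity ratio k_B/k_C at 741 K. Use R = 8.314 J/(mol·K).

0.647

k_B/k_C = (A_B/A_C)·exp[−(E_B−E_C)/(RT)] = (A_B/A_C)·exp[(E_C−E_B)/(RT)].
(E_C−E_B)/(RT) = (46.7−33.4)×10³/(8.314×741) = 13300/6161 = 2.159.
k_B/k_C = (2.80×10^9/3.75×10^10)·exp(2.159) = 0.07467 × 8.661 = 0.647.
Since E_B < E_C, lowering the temperature improves selectivity toward B.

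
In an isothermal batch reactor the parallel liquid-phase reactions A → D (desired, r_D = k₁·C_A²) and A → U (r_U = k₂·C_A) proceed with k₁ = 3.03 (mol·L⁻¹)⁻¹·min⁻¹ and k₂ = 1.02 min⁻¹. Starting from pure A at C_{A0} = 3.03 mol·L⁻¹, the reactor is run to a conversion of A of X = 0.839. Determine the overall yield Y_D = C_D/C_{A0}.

0.683

C_A = C_{A0}(1−X) = 0.4878 mol·L⁻¹.
Along a PFR/batch, dC_U/dC_A = −r_U/(r_D+r_U) = −k₂/(k₂+k₁·C_A).
Integrating from C_{A0} to C_A: C_U = (1.02/3.03)·ln[(1.02+3.03·3.03)/(1.02+3.03·0.488)] = 0.3366·ln(10.20/2.498) = 0.4736 mol·L⁻¹.
Then C_D = (C_{A0}−C_A) − C_U = 2.542 − 0.4736 = 2.069 mol·L⁻¹.
Y_D = C_D/C_{A0} = 2.069/3.03 = 0.683.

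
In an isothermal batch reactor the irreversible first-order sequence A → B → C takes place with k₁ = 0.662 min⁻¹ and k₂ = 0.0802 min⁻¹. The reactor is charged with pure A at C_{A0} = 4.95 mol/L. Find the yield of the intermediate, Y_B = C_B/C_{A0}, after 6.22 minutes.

For first-order series with pure A initially, C_B(t) = k₁C_{A0}/(k₂−k₁)·(e^(−k₁t) − e^(−k₂t)).
e^(−k₁t) = e^(−0.662×6.22) = e^(−4.118) = 0.01628; e^(−k₂t) = e^(−0.4988) = 0.6072.
C_B = 0.662×4.95/(0.0802−0.662) × (0.01628−0.6072) = (-5.632)×(-0.5909) = 3.328 mol/L.
Y_B = C_B/C_{A0} = 3.328/4.95 = 0.672.

0.672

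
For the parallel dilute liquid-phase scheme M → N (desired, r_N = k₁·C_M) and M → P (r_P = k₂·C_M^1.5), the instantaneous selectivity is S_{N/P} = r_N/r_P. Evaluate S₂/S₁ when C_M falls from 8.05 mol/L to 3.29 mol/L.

S_{N/P} = (k₁/k₂)·C_M^-0.5, so S₂/S₁ = (C_{M,2}/C_{M,1})^-0.5.
= (3.29/8.05)^(-0.5) = (0.4087)^(-0.5) = 1.56.
Selectivity toward N rises as C_M falls — low-concentration operation is favoured.

1.56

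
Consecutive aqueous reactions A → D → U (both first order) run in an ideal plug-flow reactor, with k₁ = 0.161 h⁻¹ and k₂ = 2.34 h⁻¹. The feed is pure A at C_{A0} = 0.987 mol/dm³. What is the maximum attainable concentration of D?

Evaluating C_D at τ_opt = ln(k₂/k₁)/(k₂−k₁) gives C_{D,max}/C_{A0} = (k₁/k₂)^[k₂/(k₂−k₁)].
= (0.161/2.34)^(2.34/(2.34−0.161)) = (0.06880)^(1.074) = 0.05646.
C_{D,max} = 0.05646×0.987 = 0.0557 mol/dm³.

0.0557 mol/dm³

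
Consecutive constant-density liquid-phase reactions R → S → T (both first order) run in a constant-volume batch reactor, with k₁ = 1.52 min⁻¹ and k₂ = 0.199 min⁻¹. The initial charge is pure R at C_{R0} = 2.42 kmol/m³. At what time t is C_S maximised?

1.54 min

For first-order series the maximum of C_S occurs at t_opt = ln(k₂/k₁)/(k₂−k₁).
= ln(0.199/1.52)/(0.199−1.52) = ln(0.1309)/-1.321 = -2.033/-1.321 = 1.54 min.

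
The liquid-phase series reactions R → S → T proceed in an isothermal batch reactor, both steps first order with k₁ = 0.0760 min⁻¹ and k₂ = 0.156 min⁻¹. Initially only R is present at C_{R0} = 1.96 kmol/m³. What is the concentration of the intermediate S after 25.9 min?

0.227 kmol/m³

For first-order series with pure R initially, C_S(t) = k₁C_{R0}/(k₂−k₁)·(e^(−k₁t) − e^(−k₂t)).
e^(−k₁t) = e^(−0.0760×25.9) = e^(−1.968) = 0.1397; e^(−k₂t) = e^(−4.040) = 0.01759.
C_S = 0.0760×1.96/(0.156−0.0760) × (0.1397−0.01759) = 1.862×0.1221 = 0.2273 kmol/m³.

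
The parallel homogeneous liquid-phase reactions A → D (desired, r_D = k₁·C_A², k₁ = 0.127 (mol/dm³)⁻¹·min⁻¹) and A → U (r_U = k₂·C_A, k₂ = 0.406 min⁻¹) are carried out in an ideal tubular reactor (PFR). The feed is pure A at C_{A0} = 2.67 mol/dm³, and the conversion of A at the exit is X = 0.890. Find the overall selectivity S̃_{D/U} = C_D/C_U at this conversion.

0.432

C_A = C_{A0}(1−X) = 0.2937 mol/dm³.
Along a PFR/batch, dC_U/dC_A = −r_U/(r_D+r_U) = −k₂/(k₂+k₁·C_A).
Integrating from C_{A0} to C_A: C_U = (0.406/0.127)·ln[(0.406+0.127·2.67)/(0.406+0.127·0.294)] = 3.197·ln(0.7451/0.4433) = 1.660 mol/dm³.
Then C_D = (C_{A0}−C_A) − C_U = 2.376 − 1.660 = 0.7163 mol/dm³.
S̃_{D/U} = C_D/C_U = 0.7163/1.660 = 0.432.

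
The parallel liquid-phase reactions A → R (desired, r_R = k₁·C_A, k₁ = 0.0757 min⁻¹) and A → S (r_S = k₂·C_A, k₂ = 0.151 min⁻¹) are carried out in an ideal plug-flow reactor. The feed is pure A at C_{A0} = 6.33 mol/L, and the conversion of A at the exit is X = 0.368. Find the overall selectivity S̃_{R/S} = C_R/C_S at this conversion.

C_A = C_{A0}(1−X) = 4.001 mol/L.
Both paths are first order in A, so the instantaneous fraction to R is constant: dC_R/d(−C_A) = k₁/(k₁+k₂) = 0.3339.
C_R = 0.3339·(C_{A0}−C_A) = 0.3339×2.329 = 0.778 mol/L.
C_S = (C_{A0}−C_A)−C_R = 1.552 mol/L; S̃_{R/S} = 0.7779/1.552 = 0.501.

0.501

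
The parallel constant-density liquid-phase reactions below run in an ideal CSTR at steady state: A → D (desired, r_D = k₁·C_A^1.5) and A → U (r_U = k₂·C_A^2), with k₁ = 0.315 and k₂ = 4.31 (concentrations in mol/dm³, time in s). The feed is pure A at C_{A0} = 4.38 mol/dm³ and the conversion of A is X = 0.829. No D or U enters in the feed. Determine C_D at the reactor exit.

0.283 mol/dm³

Exit C_A = C_{A0}(1−X) = 4.38×0.171 = 0.7490 mol/dm³.
A CSTR operates uniformly at the exit composition, giving r_D = 0.2042 and r_U = 2.418 (each k·C_A^n at C_A = 0.7490).
Fraction of consumed A going to D: r_D/(r_D+r_U) = 0.07787.
C_D = 0.07787·C_{A0}·X = 0.07787×4.38×0.829 = 0.283 mol/dm³.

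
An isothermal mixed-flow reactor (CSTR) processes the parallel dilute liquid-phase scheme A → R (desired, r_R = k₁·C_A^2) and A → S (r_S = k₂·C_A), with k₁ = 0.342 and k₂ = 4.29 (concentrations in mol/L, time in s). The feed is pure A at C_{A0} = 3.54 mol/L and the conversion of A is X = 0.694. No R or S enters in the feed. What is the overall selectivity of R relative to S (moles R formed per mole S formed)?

Exit C_A = C_{A0}(1−X) = 3.54×0.306 = 1.083 mol/L.
In a CSTR the entire volume is at exit conditions, so r_R = 0.342×1.083^2 = 0.4013 and r_S = 4.29×1.083 = 4.647.
Overall selectivity = C_R/C_S = r_Rτ/(r_Sτ) = r_R/r_S = 0.0864.

0.0864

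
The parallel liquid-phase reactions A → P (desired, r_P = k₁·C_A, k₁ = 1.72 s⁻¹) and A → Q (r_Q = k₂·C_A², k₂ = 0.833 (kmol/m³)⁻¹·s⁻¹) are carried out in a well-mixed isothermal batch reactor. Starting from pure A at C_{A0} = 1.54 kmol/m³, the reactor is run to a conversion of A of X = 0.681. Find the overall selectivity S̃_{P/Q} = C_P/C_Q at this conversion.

2.09

C_A = C_{A0}(1−X) = 0.4913 kmol/m³.
Along a PFR/batch, dC_P/dC_A = −r_P/(r_P+r_Q) = −k₁/(k₁+k₂·C_A).
Integrating from C_{A0} to C_A: C_P = (1.72/0.833)·ln[(1.72+0.833·1.54)/(1.72+0.833·0.491)] = 2.065·ln(3.003/2.129) = 0.7099 kmol/m³.
C_Q = (C_{A0}−C_A)−C_P = 0.3389 kmol/m³; S̃_{P/Q} = 0.7099/0.3389 = 2.09.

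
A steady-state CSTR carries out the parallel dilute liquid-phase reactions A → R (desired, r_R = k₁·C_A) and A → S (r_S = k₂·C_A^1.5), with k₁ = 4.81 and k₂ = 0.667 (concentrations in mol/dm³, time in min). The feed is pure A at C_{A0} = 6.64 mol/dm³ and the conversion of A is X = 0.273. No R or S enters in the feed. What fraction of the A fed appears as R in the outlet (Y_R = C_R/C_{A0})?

0.209

Exit C_A = C_{A0}(1−X) = 6.64×0.727 = 4.827 mol/dm³.
A CSTR operates uniformly at the exit composition, giving r_R = 23.22 and r_S = 7.074 (each k·C_A^n at C_A = 4.827).
Fraction of consumed A going to R: r_R/(r_R+r_S) = 0.7665.
C_R = 0.7665·C_{A0}·X = 0.7665×6.64×0.273 = 1.39 mol/dm³; Y_R = C_R/C_{A0} = 0.209.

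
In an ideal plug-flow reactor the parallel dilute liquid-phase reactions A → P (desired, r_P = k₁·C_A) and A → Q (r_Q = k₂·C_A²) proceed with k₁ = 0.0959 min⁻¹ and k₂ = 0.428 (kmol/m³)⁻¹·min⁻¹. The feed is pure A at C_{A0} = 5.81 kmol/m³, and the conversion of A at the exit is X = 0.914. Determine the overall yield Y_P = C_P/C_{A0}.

0.0818

C_A = C_{A0}(1−X) = 0.4997 kmol/m³.
Along a PFR/batch, dC_P/dC_A = −r_P/(r_P+r_Q) = −k₁/(k₁+k₂·C_A).
Integrating from C_{A0} to C_A: C_P = (0.0959/0.428)·ln[(0.0959+0.428·5.81)/(0.0959+0.428·0.500)] = 0.2241·ln(2.583/0.3098) = 0.4752 kmol/m³.
Y_P = C_P/C_{A0} = 0.4752/5.81 = 0.0818.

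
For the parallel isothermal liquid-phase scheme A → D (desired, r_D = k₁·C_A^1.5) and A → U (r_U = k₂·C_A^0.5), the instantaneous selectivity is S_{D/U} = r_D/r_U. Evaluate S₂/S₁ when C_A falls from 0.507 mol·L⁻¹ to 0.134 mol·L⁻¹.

S_{D/U} = (k₁/k₂)·C_A, so S₂/S₁ = (C_{A,2}/C_{A,1}).
= 0.134/0.507 = 0.264.

0.264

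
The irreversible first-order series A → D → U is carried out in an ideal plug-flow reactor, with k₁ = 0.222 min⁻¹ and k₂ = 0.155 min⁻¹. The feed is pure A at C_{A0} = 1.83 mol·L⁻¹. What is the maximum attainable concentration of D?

At the optimum, C_{D,max}/C_{A0} = (k₁/k₂)^[k₂/(k₂−k₁)].
= (0.222/0.155)^(0.155/(0.155−0.222)) = (1.432)^(-2.313) = 0.4356.
C_{D,max} = 0.4356×1.83 = 0.797 mol·L⁻¹.

0.797 mol·L⁻¹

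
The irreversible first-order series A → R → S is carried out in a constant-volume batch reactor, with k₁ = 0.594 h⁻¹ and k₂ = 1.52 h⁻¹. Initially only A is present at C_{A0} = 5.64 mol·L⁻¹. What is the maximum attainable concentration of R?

1.21 mol·L⁻¹

Evaluating C_R at t_opt = ln(k₂/k₁)/(k₂−k₁) gives C_{R,max}/C_{A0} = (k₁/k₂)^[k₂/(k₂−k₁)].
= (0.594/1.52)^(1.52/(1.52−0.594)) = (0.3908)^(1.641) = 0.2139.
C_{R,max} = 0.2139×5.64 = 1.21 mol·L⁻¹.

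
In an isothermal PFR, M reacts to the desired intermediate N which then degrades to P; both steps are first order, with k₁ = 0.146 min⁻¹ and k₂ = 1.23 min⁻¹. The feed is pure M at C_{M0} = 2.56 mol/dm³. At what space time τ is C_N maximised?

The intermediate peaks when r₁ = r₂, i.e. k₁e^(−k₁τ) = k₂e^(−k₂τ), giving τ_opt = ln(k₂/k₁)/(k₂−k₁).
= ln(1.23/0.146)/(1.23−0.146) = ln(8.425)/1.084 = 2.131/1.084 = 1.97 min.

1.97 min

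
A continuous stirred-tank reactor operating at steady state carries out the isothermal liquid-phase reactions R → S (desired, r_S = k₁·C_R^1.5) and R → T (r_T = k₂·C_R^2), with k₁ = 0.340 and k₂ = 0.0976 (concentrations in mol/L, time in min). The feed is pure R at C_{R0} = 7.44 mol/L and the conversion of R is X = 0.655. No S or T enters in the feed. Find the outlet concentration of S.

3.34 mol/L

Exit C_R = C_{R0}(1−X) = 7.44×0.345 = 2.567 mol/L.
Rates in a CSTR are evaluated at the outlet concentration: r_S = 0.340×2.567^1.5 = 1.398, r_T = 0.0976×2.567^2 = 0.6430.
Fraction of consumed R going to S: r_S/(r_S+r_T) = 0.6850.
C_S = 0.6850·C_{R0}·X = 0.6850×7.44×0.655 = 3.34 mol/L.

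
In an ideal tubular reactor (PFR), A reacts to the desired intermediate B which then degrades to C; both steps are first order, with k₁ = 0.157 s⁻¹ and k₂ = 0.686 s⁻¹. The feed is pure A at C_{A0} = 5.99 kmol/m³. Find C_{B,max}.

0.885 kmol/m³

At the optimum, C_{B,max}/C_{A0} = (k₁/k₂)^[k₂/(k₂−k₁)].
= (0.157/0.686)^(0.686/(0.686−0.157)) = (0.2289)^(1.297) = 0.1477.
C_{B,max} = 0.1477×5.99 = 0.885 kmol/m³.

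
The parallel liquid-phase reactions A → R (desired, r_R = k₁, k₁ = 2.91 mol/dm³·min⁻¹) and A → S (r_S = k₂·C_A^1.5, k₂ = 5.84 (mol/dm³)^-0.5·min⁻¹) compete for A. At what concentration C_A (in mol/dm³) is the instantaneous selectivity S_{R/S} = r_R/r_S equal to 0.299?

S_{R/S} = (k₁/k₂)·C_A^-1.5 ⇒ C_A = (S·k₂/k₁)^(1/(-1.5)).
= (0.299×5.84/2.91)^(-0.6667) = (0.6001)^(-0.6667) = 1.41 mol/dm³.

1.41 mol/dm³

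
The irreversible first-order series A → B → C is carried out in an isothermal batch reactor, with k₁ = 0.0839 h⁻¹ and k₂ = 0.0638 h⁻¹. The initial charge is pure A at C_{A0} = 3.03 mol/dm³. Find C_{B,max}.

1.27 mol/dm³

Evaluating C_B at t_opt = ln(k₂/k₁)/(k₂−k₁) gives C_{B,max}/C_{A0} = (k₁/k₂)^[k₂/(k₂−k₁)].
= (0.0839/0.0638)^(0.0638/(0.0638−0.0839)) = (1.315)^(-3.174) = 0.4192.
C_{B,max} = 0.4192×3.03 = 1.27 mol/dm³.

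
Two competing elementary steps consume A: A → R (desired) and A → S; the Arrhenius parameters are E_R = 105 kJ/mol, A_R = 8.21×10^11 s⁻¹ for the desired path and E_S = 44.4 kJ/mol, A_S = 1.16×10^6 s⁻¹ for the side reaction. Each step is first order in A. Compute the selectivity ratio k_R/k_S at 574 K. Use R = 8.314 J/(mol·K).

k_R/k_S = (A_R/A_S)·exp[−(E_R−E_S)/(RT)] = (A_R/A_S)·exp[(E_S−E_R)/(RT)].
(E_S−E_R)/(RT) = (44.4−105)×10³/(8.314×574) = -60600/4772 = -12.70.
k_R/k_S = (8.21×10^11/1.16×10^6)·exp(-12.70) = 7.078×10^5 × 3.056×10^-6 = 2.16.
Since E_R > E_S, raising the temperature improves selectivity toward R.

2.16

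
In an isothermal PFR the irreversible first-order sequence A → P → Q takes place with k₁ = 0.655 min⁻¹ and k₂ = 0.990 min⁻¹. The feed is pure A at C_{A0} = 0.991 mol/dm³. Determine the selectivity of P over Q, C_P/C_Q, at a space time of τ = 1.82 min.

0.637

Solving the coupled first-order balances gives C_P(τ) = [k₁/(k₂−k₁)]·C_{A0}·(e^(−k₁τ) − e^(−k₂τ)).
e^(−k₁τ) = e^(−0.655×1.82) = e^(−1.192) = 0.3036; e^(−k₂τ) = e^(−1.802) = 0.1650.
C_P = 0.655×0.991/(0.990−0.655) × (0.3036−0.1650) = 1.938×0.1386 = 0.2685 mol/dm³.
C_A = C_{A0}e^(−k₁τ) = 0.3009 mol/dm³, so C_Q = C_{A0}−C_A−C_P = 0.4216 mol/dm³; C_P/C_Q = 0.637.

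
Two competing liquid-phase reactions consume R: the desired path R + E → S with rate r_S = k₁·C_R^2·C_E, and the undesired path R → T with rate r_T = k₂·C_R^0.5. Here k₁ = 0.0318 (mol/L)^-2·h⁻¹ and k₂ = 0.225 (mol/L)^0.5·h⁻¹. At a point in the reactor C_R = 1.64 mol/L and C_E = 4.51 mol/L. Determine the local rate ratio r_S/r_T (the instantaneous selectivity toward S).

1.34

S_{S/T} = r_S/r_T = (k₁·C_R^2·C_E)/(k₂·C_R^0.5) = (k₁/k₂)·C_R^1.5·C_E.
= (0.0318×1.640^2×4.510) / (0.225×1.640^0.5) = 0.3857/0.2881 = 1.34.
Since the desired path is higher order in R, keeping C_R high (PFR or concentrated feed) favours S.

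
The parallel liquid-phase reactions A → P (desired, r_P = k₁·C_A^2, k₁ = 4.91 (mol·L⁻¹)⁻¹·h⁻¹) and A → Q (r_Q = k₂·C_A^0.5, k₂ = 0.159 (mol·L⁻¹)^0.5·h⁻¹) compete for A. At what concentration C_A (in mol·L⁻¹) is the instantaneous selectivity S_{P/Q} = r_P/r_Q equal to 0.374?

S_{P/Q} = (k₁/k₂)·C_A^1.5 ⇒ C_A = (S·k₂/k₁)^(1/1.5).
= (0.374×0.159/4.91)^(0.6667) = (0.01211)^(0.6667) = 0.0527 mol·L⁻¹.

0.0527 mol·L⁻¹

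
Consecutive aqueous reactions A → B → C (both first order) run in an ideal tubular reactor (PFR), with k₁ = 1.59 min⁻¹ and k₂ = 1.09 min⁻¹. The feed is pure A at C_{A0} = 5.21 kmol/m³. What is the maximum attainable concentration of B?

For a first-order series the maximum intermediate yield is C_{B,max}/C_{A0} = (k₁/k₂)^[k₂/(k₂−k₁)].
= (1.59/1.09)^(1.09/(1.09−1.59)) = (1.459)^(-2.180) = 0.4391.
C_{B,max} = 0.4391×5.21 = 2.29 kmol/m³.

2.29 kmol/m³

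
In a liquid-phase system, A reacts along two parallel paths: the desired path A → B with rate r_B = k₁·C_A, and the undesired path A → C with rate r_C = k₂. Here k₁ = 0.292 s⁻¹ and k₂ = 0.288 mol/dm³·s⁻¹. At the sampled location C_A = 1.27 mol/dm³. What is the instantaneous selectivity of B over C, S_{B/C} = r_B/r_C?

S_{B/C} = r_B/r_C = (k₁·C_A)/(k₂) = (k₁/k₂)·C_A.
= (0.292×1.270) / (0.288) = 0.3708/0.2880 = 1.29.
Since the desired path is higher order in A, keeping C_A high (PFR or concentrated feed) favours B.

1.29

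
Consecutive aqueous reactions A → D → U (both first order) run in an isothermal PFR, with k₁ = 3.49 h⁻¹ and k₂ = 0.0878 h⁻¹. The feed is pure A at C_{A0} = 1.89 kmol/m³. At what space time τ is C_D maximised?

1.08 h

The intermediate peaks when r₁ = r₂, i.e. k₁e^(−k₁τ) = k₂e^(−k₂τ), giving τ_opt = ln(k₂/k₁)/(k₂−k₁).
= ln(0.0878/3.49)/(0.0878−3.49) = ln(0.02516)/-3.402 = -3.683/-3.402 = 1.08 h.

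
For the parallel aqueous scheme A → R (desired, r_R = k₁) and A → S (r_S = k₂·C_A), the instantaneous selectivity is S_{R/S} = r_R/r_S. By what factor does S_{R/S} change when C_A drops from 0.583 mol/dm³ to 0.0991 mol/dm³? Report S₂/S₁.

S_{R/S} = (k₁/k₂)·C_A⁻¹, so S₂/S₁ = (C_{A,2}/C_{A,1})⁻¹.
= 0.583/0.0991 = 5.88.
Selectivity toward R rises as C_A falls — low-concentration operation is favoured.

5.88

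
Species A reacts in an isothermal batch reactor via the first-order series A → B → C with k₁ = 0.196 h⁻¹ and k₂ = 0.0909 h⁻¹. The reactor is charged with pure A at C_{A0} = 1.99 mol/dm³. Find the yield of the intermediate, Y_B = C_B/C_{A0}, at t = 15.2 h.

0.374

For first-order series with pure A initially, C_B(t) = k₁C_{A0}/(k₂−k₁)·(e^(−k₁t) − e^(−k₂t)).
e^(−k₁t) = e^(−0.196×15.2) = e^(−2.979) = 0.05083; e^(−k₂t) = e^(−1.382) = 0.2512.
C_B = 0.196×1.99/(0.0909−0.196) × (0.05083−0.2512) = (-3.711)×(-0.2003) = 0.7434 mol/dm³.
Y_B = C_B/C_{A0} = 0.7434/1.99 = 0.374.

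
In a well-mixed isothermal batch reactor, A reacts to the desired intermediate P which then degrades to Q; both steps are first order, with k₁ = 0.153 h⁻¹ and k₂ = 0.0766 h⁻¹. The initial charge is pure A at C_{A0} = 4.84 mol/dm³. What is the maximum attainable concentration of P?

2.42 mol/dm³

For a first-order series the maximum intermediate yield is C_{P,max}/C_{A0} = (k₁/k₂)^[k₂/(k₂−k₁)].
= (0.153/0.0766)^(0.0766/(0.0766−0.153)) = (1.997)^(-1.003) = 0.4997.
C_{P,max} = 0.4997×4.84 = 2.42 mol/dm³.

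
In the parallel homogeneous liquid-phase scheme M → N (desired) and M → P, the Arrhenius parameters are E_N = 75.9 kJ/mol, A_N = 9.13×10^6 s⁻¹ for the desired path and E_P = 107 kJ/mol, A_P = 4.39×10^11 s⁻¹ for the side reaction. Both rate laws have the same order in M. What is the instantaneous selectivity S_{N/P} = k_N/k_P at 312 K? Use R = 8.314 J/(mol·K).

3.35

k_N/k_P = (A_N/A_P)·exp[−(E_N−E_P)/(RT)] = (A_N/A_P)·exp[(E_P−E_N)/(RT)].
(E_P−E_N)/(RT) = (107−75.9)×10³/(8.314×312) = 31100/2594 = 11.99.
k_N/k_P = (9.13×10^6/4.39×10^11)·exp(11.99) = 2.080×10^-5 × 1.610×10^5 = 3.35.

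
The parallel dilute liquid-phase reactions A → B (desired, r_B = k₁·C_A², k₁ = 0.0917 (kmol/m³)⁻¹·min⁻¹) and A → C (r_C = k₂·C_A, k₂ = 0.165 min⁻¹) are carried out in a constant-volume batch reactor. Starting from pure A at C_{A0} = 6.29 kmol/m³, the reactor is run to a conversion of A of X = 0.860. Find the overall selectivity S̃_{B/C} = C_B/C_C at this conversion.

1.72

C_A = C_{A0}(1−X) = 0.8806 kmol/m³.
Along a PFR/batch, dC_C/dC_A = −r_C/(r_B+r_C) = −k₂/(k₂+k₁·C_A).
Integrating from C_{A0} to C_A: C_C = (0.165/0.0917)·ln[(0.165+0.0917·6.29)/(0.165+0.0917·0.881)] = 1.799·ln(0.7418/0.2458) = 1.988 kmol/m³.
Then C_B = (C_{A0}−C_A) − C_C = 5.409 − 1.988 = 3.422 kmol/m³.
S̃_{B/C} = C_B/C_C = 3.422/1.988 = 1.72.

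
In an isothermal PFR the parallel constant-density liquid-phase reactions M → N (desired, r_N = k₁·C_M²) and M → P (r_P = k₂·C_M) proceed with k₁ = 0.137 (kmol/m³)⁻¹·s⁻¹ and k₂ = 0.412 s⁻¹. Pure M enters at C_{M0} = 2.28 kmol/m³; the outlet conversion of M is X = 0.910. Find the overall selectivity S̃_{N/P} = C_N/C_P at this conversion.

C_M = C_{M0}(1−X) = 0.2052 kmol/m³.
Along a PFR/batch, dC_P/dC_M = −r_P/(r_N+r_P) = −k₂/(k₂+k₁·C_M).
Integrating from C_{M0} to C_M: C_P = (0.412/0.137)·ln[(0.412+0.137·2.28)/(0.412+0.137·0.205)] = 3.007·ln(0.7244/0.4401) = 1.498 kmol/m³.
Then C_N = (C_{M0}−C_M) − C_P = 2.075 − 1.498 = 0.5764 kmol/m³.
S̃_{N/P} = C_N/C_P = 0.5764/1.498 = 0.385.

0.385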